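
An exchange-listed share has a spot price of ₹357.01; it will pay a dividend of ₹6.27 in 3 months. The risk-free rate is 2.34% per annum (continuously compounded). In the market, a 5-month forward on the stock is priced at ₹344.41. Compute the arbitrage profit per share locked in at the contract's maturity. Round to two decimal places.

₹9.80 per share

PV(dividends) I = 6.27·e^(−0.0234·3/12) = 6.2334
Fair forward F* = (S − I)·e^(rT) = (357.01 − 6.2334)·e^0.009750 = 350.7766 × 1.009798 = 354.2135
Market ₹344.41 < fair 354.2135: forward underpriced → reverse cash-and-carry (short the stock, invest proceeds at r, pay the dividends, go long the forward).
Profit at T = |F_mkt − F*| = |344.41 − 354.2135| = ₹9.80 per share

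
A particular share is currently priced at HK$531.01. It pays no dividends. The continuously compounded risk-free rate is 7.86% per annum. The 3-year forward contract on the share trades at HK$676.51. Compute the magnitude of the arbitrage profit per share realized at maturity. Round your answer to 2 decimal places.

Fair forward: F* = S·e^(carry·T), with carry = r = 0.0786
F* = 531.01 · e^(0.0786 × 3) = 531.01 · e^0.235800 = 531.01 × 1.265921 = HK$672.2167
Market HK$676.51 > fair HK$672.2167: forward overpriced → cash-and-carry (buy spot, short the forward).
At maturity, profit = |F_mkt − F*| = |676.51 − 672.2167| = HK$4.29 per share

HK$4.29 per share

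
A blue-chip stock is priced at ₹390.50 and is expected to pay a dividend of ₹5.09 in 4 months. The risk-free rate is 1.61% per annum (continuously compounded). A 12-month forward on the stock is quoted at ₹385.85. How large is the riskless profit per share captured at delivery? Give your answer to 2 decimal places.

₹5.84 per share

PV(dividends) I = 5.09·e^(−0.0161·4/12) = 5.0628
Fair forward F* = (S − I)·e^(rT) = (390.50 − 5.0628)·e^0.016100 = 385.4372 × 1.016230 = 391.6928
Market ₹385.85 < fair 391.6928: forward underpriced → reverse cash-and-carry (short the stock, invest proceeds at r, pay the dividends, go long the forward).
Profit at T = |F_mkt − F*| = |385.85 − 391.6928| = ₹5.84 per share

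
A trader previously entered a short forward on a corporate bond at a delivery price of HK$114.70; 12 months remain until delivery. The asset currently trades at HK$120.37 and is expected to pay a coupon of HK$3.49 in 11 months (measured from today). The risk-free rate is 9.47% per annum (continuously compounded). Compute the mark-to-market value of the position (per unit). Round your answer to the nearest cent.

PV(remaining coupons) I = 3.49·e^(−0.0947·11/12) = 3.1998
Current forward F = (S − I)·e^(rT) = (120.37 − 3.1998)·e^(0.0947·12/12) = 117.1702 × 1.099329 = 128.8086
Value (long) = (F − K)·e^(−rT) = (128.8086 − 114.70) × 0.909646 = 12.8338
Short position value = −(long value) = -HK$12.83

-HK$12.83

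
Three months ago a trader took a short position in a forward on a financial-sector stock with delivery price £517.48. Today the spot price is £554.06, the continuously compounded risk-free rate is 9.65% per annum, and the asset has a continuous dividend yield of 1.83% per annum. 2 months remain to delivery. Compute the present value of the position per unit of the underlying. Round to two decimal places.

Current fair forward for the remaining 2 months: F = S·e^((r − q)·T), (r − q) = 0.0965 − 0.0183 = 0.0782
F = 554.06 · e^(0.0782 × 2/12) = 554.06 × 1.013119 = 561.3287
Value of long forward = (F − K)·e^(−rT) = (561.3287 − 517.48) · e^(−0.0965·2/12)
= 43.8487 × 0.984045 = 43.15
Short position value = −(long value) = -£43.15

-£43.15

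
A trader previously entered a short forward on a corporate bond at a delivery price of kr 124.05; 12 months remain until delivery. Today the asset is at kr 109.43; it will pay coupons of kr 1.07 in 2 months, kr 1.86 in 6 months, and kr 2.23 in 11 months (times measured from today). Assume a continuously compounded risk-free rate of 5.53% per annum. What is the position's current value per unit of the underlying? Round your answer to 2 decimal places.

kr 12.94

PV(remaining coupons) I = 1.07·e^(−0.0553·2/12) + 1.86·e^(−0.0553·6/12) + 2.23·e^(−0.0553·11/12) = 4.9892
Current forward F = (S − I)·e^(rT) = (109.43 − 4.9892)·e^(0.0553·12/12) = 104.4408 × 1.056858 = 110.3791
Value (long) = (F − K)·e^(−rT) = (110.3791 − 124.05) × 0.946201 = -12.9354
Short position value = −(long value) = kr 12.94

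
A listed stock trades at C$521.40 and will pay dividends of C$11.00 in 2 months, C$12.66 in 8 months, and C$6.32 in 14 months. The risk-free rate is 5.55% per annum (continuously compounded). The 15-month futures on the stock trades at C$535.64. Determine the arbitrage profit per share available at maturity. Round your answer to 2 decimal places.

C$7.89 per share

PV(dividends) I = 11.00·e^(−0.0555·2/12) + 12.66·e^(−0.0555·8/12) + 6.32·e^(−0.0555·14/12) = 29.0226
Fair futures F* = (S − I)·e^(rT) = (521.40 − 29.0226)·e^0.069375 = 492.3774 × 1.071838 = 527.7488
Market C$535.64 > fair 527.7488: forward overpriced → cash-and-carry (borrow at r, buy the stock and collect the dividends, short the forward).
Profit at T = |F_mkt − F*| = |535.64 − 527.7488| = C$7.89 per share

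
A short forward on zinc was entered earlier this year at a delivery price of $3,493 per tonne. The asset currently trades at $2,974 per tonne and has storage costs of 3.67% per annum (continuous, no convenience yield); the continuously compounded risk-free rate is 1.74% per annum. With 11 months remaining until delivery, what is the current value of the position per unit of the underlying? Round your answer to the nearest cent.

Current fair forward for the remaining 11 months: F = S·e^((r + u)·T), (r + u) = 0.0174 + 0.0367 = 0.0541
F = 2974 · e^(0.0541 × 11/12) = 2974 × 1.05084191 = 3125.2038
Value of long forward = (F − K)·e^(−rT) = (3125.2038 − 3493) · e^(−0.0174·11/12)
= -367.7962 × 0.98417653 = -361.98
Short position value = −(long value) = $361.98

$361.98 per tonne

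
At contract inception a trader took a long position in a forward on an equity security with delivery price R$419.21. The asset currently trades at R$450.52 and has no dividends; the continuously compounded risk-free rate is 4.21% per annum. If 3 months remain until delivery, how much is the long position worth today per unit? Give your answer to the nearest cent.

Current fair forward for the remaining 3 months: F = S·e^(r·T), r = 0.0421
F = 450.52 · e^(0.0421 × 3/12) = 450.52 × 1.010581 = 455.2870
Value of long forward = (F − K)·e^(−rT) = (455.2870 − 419.21) · e^(−0.0421·3/12)
= 36.0770 × 0.989530 = 35.70

R$35.70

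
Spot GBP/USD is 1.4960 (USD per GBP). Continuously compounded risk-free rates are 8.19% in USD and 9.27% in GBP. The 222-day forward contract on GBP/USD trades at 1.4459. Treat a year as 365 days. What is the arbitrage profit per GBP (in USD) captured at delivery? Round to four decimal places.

Fair forward: F* = S·e^(carry·T), with carry = (r_USD − r_GBP) = 0.0819 − 0.0927 = -0.0108
F* = 1.4960 · e^(-0.0108 × 222/365) = 1.4960 · e^-0.006569 = 1.4960 × 0.993453 = 1.4862
Market 1.4459 < fair 1.4862: forward underpriced → reverse cash-and-carry (short spot, go long the forward).
At maturity, profit = |F_mkt − F*| = |1.4459 − 1.4862| = 0.0403 per GBP (in USD)

0.0403 per GBP (in USD)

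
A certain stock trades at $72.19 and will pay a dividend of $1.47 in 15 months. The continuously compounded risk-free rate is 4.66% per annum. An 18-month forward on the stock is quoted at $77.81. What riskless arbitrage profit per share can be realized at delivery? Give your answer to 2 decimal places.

PV(dividends) I = 1.47·e^(−0.0466·15/12) = 1.3868
Fair forward F* = (S − I)·e^(rT) = (72.19 − 1.3868)·e^0.069900 = 70.8032 × 1.072401 = 75.9294
Market $77.81 > fair 75.9294: forward overpriced → cash-and-carry (borrow at r, buy the stock and collect the dividends, short the forward).
Profit at T = |F_mkt − F*| = |77.81 − 75.9294| = $1.88 per share

$1.88 per share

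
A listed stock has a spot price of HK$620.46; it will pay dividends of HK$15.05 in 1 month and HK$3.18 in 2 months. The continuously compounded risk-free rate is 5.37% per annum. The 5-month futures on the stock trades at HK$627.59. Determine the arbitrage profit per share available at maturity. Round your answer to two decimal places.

HK$11.64 per share

PV(dividends) I = 15.05·e^(−0.0537·1/12) + 3.18·e^(−0.0537·2/12) = 18.1345
Fair futures F* = (S − I)·e^(rT) = (620.46 − 18.1345)·e^0.022375 = 602.3255 × 1.022627 = 615.9543
Market HK$627.59 > fair 615.9543: forward overpriced → cash-and-carry (borrow at r, buy the stock and collect the dividends, short the forward).
Profit at T = |F_mkt − F*| = |627.59 − 615.9543| = HK$11.64 per share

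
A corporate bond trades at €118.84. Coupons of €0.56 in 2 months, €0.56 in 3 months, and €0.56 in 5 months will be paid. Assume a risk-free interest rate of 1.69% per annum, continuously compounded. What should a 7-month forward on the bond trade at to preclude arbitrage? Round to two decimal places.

€118.33

PV(coupons) I = 0.56·e^(−0.0169·2/12) + 0.56·e^(−0.0169·3/12) + 0.56·e^(−0.0169·5/12)
I = 0.5584 + 0.5576 + 0.5561 = 1.6721
F = (S − I)·e^(rT) = (118.84 − 1.6721) · e^(0.0169·7/12)
= 117.1679 · e^0.009858 = 117.1679 × 1.009907 = €118.33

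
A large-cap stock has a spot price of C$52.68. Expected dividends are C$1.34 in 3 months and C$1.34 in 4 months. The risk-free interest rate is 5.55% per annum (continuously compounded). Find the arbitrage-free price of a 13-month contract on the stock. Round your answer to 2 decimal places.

PV(dividends) I = 1.34·e^(−0.0555·3/12) + 1.34·e^(−0.0555·4/12)
I = 1.3215 + 1.3154 = 2.6369
F = (S − I)·e^(rT) = (52.68 − 2.6369) · e^(0.0555·13/12)
= 50.0431 · e^0.060125 = 50.0431 × 1.061969 = C$53.14

C$53.14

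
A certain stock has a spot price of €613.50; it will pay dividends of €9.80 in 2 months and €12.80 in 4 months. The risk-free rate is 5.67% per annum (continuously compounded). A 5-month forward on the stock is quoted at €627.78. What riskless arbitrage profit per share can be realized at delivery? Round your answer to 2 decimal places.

€22.41 per share

PV(dividends) I = 9.80·e^(−0.0567·2/12) + 12.80·e^(−0.0567·4/12) = 22.2682
Fair forward F* = (S − I)·e^(rT) = (613.50 − 22.2682)·e^0.023625 = 591.2318 × 1.023906 = 605.3658
Market €627.78 > fair 605.3658: forward overpriced → cash-and-carry (borrow at r, buy the stock and collect the dividends, short the forward).
Profit at T = |F_mkt − F*| = |627.78 − 605.3658| = €22.41 per share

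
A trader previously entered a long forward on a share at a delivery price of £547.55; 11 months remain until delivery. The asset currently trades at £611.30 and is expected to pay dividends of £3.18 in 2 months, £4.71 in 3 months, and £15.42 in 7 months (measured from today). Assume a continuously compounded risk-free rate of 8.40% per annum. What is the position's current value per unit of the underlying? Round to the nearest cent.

£81.90

PV(remaining dividends) I = 3.18·e^(−0.0840·2/12) + 4.71·e^(−0.0840·3/12) + 15.42·e^(−0.0840·7/12) = 22.4305
Current forward F = (S − I)·e^(rT) = (611.30 − 22.4305)·e^(0.0840·11/12) = 588.8695 × 1.080042 = 636.0038
Value (long) = (F − K)·e^(−rT) = (636.0038 − 547.55) × 0.925890 = 81.8985
Value = £81.90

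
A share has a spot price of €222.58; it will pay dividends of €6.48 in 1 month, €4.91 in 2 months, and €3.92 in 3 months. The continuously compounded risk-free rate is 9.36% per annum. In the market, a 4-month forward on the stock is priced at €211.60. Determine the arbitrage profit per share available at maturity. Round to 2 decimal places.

PV(dividends) I = 6.48·e^(−0.0936·1/12) + 4.91·e^(−0.0936·2/12) + 3.92·e^(−0.0936·3/12) = 15.0930
Fair forward F* = (S − I)·e^(rT) = (222.58 − 15.0930)·e^0.031200 = 207.4870 × 1.031692 = 214.0627
Market €211.60 < fair 214.0627: forward underpriced → reverse cash-and-carry (short the stock, invest proceeds at r, pay the dividends, go long the forward).
Profit at T = |F_mkt − F*| = |211.60 − 214.0627| = €2.46 per share

€2.46 per share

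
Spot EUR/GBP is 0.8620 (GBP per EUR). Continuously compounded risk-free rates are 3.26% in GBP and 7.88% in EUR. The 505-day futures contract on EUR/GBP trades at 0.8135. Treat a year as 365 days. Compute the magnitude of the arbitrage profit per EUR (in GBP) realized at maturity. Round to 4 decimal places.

0.0049 per EUR (in GBP)

Fair futures: F* = S·e^(carry·T), with carry = (r_GBP − r_EUR) = 0.0326 − 0.0788 = -0.0462
F* = 0.8620 · e^(-0.0462 × 505/365) = 0.8620 · e^-0.063921 = 0.8620 × 0.938079 = 0.8086
Market 0.8135 > fair 0.8086: forward overpriced → cash-and-carry (buy spot, short the forward).
At maturity, profit = |F_mkt − F*| = |0.8135 − 0.8086| = 0.0049 per EUR (in GBP)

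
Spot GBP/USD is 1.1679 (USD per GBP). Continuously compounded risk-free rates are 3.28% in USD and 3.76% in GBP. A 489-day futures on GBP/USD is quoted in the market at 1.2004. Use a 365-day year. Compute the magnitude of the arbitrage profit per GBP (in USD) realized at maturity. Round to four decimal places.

Fair futures: F* = S·e^(carry·T), with carry = (r_USD − r_GBP) = 0.0328 − 0.0376 = -0.0048
F* = 1.1679 · e^(-0.0048 × 489/365) = 1.1679 · e^-0.006431 = 1.1679 × 0.993590 = 1.1604
Market 1.2004 > fair 1.1604: forward overpriced → cash-and-carry (buy spot, short the forward).
At maturity, profit = |F_mkt − F*| = |1.2004 − 1.1604| = 0.0400 per GBP (in USD)

0.0400 per GBP (in USD)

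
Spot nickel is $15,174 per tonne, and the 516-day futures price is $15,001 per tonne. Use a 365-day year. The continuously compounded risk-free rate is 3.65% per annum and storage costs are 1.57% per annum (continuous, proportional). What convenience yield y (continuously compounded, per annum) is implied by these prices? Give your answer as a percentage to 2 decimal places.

F = S·e^((r+u−y)T) ⇒ (r+u−y) = ln(F/S)/T
ln(15001/15174) = -0.011467; /T ⇒ -0.008111
y = r + u − ln(F/S)/T = 0.0365 + 0.0157 + 0.008111 = 0.060311
y = 6.03%

6.03%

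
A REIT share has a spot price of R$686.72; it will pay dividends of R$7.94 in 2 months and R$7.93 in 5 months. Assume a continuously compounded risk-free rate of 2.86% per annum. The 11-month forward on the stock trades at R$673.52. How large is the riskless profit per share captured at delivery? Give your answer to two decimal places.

R$15.29 per share

PV(dividends) I = 7.94·e^(−0.0286·2/12) + 7.93·e^(−0.0286·5/12) = 15.7383
Fair forward F* = (S − I)·e^(rT) = (686.72 − 15.7383)·e^0.026217 = 670.9817 × 1.026564 = 688.8057
Market R$673.52 < fair 688.8057: forward underpriced → reverse cash-and-carry (short the stock, invest proceeds at r, pay the dividends, go long the forward).
Profit at T = |F_mkt − F*| = |673.52 − 688.8057| = R$15.29 per share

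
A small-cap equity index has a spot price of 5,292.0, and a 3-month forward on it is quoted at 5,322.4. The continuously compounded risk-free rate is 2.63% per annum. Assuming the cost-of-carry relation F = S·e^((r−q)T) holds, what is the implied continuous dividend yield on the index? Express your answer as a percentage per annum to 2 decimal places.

0.34%

From F = S·e^((r−q)T): (r − q) = ln(F/S)/T
ln(5322.4/5292.0) = ln(1.005745) = 0.005729
(r − q) = 0.005729 / (3/12) = 0.022916
q = r − ln(F/S)/T = 0.0263 − 0.022916 = 0.003384
q = 0.34%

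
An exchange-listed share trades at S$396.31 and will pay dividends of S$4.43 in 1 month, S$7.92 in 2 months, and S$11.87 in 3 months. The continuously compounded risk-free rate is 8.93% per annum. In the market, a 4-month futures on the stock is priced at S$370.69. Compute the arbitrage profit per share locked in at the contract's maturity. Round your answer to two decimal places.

S$13.07 per share

PV(dividends) I = 4.43·e^(−0.0893·1/12) + 7.92·e^(−0.0893·2/12) + 11.87·e^(−0.0893·3/12) = 23.8081
Fair futures F* = (S − I)·e^(rT) = (396.31 − 23.8081)·e^0.029767 = 372.5019 × 1.030214 = 383.7567
Market S$370.69 < fair 383.7567: forward underpriced → reverse cash-and-carry (short the stock, invest proceeds at r, pay the dividends, go long the forward).
Profit at T = |F_mkt − F*| = |370.69 − 383.7567| = S$13.07 per share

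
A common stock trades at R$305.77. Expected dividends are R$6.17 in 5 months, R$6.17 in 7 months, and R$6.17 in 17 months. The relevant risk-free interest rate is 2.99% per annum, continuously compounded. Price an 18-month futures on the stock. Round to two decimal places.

PV(dividends) I = 6.17·e^(−0.0299·5/12) + 6.17·e^(−0.0299·7/12) + 6.17·e^(−0.0299·17/12)
I = 6.0936 + 6.0633 + 5.9141 = 18.0710
F = (S − I)·e^(rT) = (305.77 − 18.0710) · e^(0.0299·18/12)
= 287.6990 · e^0.044850 = 287.6990 × 1.045871 = R$300.90

R$300.90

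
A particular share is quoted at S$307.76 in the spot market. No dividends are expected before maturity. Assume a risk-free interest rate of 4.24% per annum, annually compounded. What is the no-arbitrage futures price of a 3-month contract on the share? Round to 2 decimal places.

F = S · (1+r)^T
= 307.76 × 1.010436
F = S$310.97

S$310.97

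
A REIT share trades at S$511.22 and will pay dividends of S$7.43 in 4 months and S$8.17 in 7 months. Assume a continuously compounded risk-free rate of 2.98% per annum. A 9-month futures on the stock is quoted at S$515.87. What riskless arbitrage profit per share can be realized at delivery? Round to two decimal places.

PV(dividends) I = 7.43·e^(−0.0298·4/12) + 8.17·e^(−0.0298·7/12) = 15.3858
Fair futures F* = (S − I)·e^(rT) = (511.22 − 15.3858)·e^0.022350 = 495.8342 × 1.022602 = 507.0410
Market S$515.87 > fair 507.0410: forward overpriced → cash-and-carry (borrow at r, buy the stock and collect the dividends, short the forward).
Profit at T = |F_mkt − F*| = |515.87 − 507.0410| = S$8.83 per share

S$8.83 per share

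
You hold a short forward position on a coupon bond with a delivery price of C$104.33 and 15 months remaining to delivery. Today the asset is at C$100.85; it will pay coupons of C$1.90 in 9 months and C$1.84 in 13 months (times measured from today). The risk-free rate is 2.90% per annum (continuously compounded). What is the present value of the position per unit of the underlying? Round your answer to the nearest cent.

C$3.41

PV(remaining coupons) I = 1.90·e^(−0.0290·9/12) + 1.84·e^(−0.0290·13/12) = 3.6422
Current forward F = (S − I)·e^(rT) = (100.85 − 3.6422)·e^(0.0290·15/12) = 97.2078 × 1.036915 = 100.7962
Value (long) = (F − K)·e^(−rT) = (100.7962 − 104.33) × 0.964399 = -3.4080
Short position value = −(long value) = C$3.41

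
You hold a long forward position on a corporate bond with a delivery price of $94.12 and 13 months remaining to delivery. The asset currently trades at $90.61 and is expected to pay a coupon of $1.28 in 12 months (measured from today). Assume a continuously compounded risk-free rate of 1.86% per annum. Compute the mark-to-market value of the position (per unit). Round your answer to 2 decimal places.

-$2.89

PV(remaining coupons) I = 1.28·e^(−0.0186·12/12) = 1.2564
Current forward F = (S − I)·e^(rT) = (90.61 − 1.2564)·e^(0.0186·13/12) = 89.3536 × 1.020354 = 91.1723
Value (long) = (F − K)·e^(−rT) = (91.1723 − 94.12) × 0.980052 = -2.8889
Value = -$2.89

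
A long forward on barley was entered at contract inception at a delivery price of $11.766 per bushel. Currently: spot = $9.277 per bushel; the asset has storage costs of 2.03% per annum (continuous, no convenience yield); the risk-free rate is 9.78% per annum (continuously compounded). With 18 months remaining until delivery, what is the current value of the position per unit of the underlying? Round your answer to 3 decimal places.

-$0.597 per bushel

Current fair forward for the remaining 18 months: F = S·e^((r + u)·T), (r + u) = 0.0978 + 0.0203 = 0.1181
F = 9.277 · e^(0.1181 × 18/12) = 9.277 × 1.193810 = 11.0750
Value of long forward = (F − K)·e^(−rT) = (11.0750 − 11.766) · e^(−0.0978·18/12)
= -0.6910 × 0.863553 = -0.597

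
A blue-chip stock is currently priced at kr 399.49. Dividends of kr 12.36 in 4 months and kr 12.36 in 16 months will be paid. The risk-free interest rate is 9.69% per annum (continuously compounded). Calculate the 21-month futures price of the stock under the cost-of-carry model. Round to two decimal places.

PV(dividends) I = 12.36·e^(−0.0969·4/12) + 12.36·e^(−0.0969·16/12)
I = 11.9672 + 10.8619 = 22.8291
F = (S − I)·e^(rT) = (399.49 − 22.8291) · e^(0.0969·21/12)
= 376.6609 · e^0.169575 = 376.6609 × 1.184801 = kr 446.27

kr 446.27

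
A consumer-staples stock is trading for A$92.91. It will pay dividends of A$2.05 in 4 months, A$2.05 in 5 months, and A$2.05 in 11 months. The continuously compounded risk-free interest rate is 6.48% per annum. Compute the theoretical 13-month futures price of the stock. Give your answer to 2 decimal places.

A$93.30

PV(dividends) I = 2.05·e^(−0.0648·4/12) + 2.05·e^(−0.0648·5/12) + 2.05·e^(−0.0648·11/12)
I = 2.0062 + 1.9954 + 1.9318 = 5.9334
F = (S − I)·e^(rT) = (92.91 − 5.9334) · e^(0.0648·13/12)
= 86.9766 · e^0.070200 = 86.9766 × 1.072723 = A$93.30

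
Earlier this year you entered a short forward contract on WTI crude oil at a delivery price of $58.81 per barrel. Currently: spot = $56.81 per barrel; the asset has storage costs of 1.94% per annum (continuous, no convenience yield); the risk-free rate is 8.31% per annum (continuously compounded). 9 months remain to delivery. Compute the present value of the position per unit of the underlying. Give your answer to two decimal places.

-$2.39 per barrel

Current fair forward for the remaining 9 months: F = S·e^((r + u)·T), (r + u) = 0.0831 + 0.0194 = 0.1025
F = 56.81 · e^(0.1025 × 9/12) = 56.81 × 1.079907 = 61.3495
Value of long forward = (F − K)·e^(−rT) = (61.3495 − 58.81) · e^(−0.0831·9/12)
= 2.5395 × 0.939577 = 2.39
Short position value = −(long value) = -$2.39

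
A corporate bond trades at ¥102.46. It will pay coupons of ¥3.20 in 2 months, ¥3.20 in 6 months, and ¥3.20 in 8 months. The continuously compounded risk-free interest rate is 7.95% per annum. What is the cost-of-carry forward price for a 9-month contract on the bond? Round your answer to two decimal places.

¥98.92

PV(coupons) I = 3.20·e^(−0.0795·2/12) + 3.20·e^(−0.0795·6/12) + 3.20·e^(−0.0795·8/12)
I = 3.1579 + 3.0753 + 3.0348 = 9.2680
F = (S − I)·e^(rT) = (102.46 − 9.2680) · e^(0.0795·9/12)
= 93.1920 · e^0.059625 = 93.1920 × 1.061438 = ¥98.92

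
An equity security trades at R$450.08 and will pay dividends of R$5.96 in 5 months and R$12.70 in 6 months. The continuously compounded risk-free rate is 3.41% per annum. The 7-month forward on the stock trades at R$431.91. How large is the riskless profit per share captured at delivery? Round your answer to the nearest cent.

R$8.48 per share

PV(dividends) I = 5.96·e^(−0.0341·5/12) + 12.70·e^(−0.0341·6/12) = 18.3612
Fair forward F* = (S − I)·e^(rT) = (450.08 − 18.3612)·e^0.019892 = 431.7188 × 1.020091 = 440.3925
Market R$431.91 < fair 440.3925: forward underpriced → reverse cash-and-carry (short the stock, invest proceeds at r, pay the dividends, go long the forward).
Profit at T = |F_mkt − F*| = |431.91 − 440.3925| = R$8.48 per share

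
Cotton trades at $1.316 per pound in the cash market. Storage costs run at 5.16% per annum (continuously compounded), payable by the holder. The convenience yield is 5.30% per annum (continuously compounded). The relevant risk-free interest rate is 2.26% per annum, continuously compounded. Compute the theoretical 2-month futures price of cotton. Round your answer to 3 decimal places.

$1.321 per pound

Net carry = r + u − y = 0.0226 + 0.0516 − 0.0530 = 0.0212
F = S·e^((r+u−y)T) = 1.316 · e^(0.0212 × 2/12) = 1.316 · e^0.003533
= 1.316 × 1.003539 = $1.321 per pound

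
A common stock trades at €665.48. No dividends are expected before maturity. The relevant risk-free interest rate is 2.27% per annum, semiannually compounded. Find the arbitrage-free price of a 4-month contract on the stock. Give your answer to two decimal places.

F = S · (1+r/2)^(2T)
= 665.48 × 1.007552
F = €670.51

€670.51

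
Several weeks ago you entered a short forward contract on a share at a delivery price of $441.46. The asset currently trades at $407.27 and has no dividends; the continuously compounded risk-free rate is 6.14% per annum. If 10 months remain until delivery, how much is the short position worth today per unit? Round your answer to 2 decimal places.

Current fair forward for the remaining 10 months: F = S·e^(r·T), r = 0.0614
F = 407.27 · e^(0.0614 × 10/12) = 407.27 × 1.052498 = 428.6509
Value of long forward = (F − K)·e^(−rT) = (428.6509 − 441.46) · e^(−0.0614·10/12)
= -12.8091 × 0.950120 = -12.17
Short position value = −(long value) = $12.17

$12.17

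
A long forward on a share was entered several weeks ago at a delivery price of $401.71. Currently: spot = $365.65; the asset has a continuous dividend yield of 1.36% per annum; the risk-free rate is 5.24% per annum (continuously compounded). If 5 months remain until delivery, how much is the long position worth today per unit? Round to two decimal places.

-$29.45

Current fair forward for the remaining 5 months: F = S·e^((r − q)·T), (r − q) = 0.0524 − 0.0136 = 0.0388
F = 365.65 · e^(0.0388 × 5/12) = 365.65 × 1.016298 = 371.6094
Value of long forward = (F − K)·e^(−rT) = (371.6094 − 401.71) · e^(−0.0524·5/12)
= -30.1006 × 0.978403 = -29.45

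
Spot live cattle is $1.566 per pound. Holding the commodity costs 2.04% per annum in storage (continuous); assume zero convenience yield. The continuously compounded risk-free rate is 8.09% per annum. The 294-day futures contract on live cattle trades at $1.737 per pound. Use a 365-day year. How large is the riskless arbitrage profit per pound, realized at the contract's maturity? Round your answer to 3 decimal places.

Fair futures: F* = S·e^(carry·T), with carry = (r + u) = 0.0809 + 0.0204 = 0.1013
F* = 1.566 · e^(0.1013 × 294/365) = 1.566 · e^0.081595 = 1.566 × 1.085016 = $1.6991
Market $1.737 > fair $1.6991: forward overpriced → cash-and-carry (buy spot, short the forward).
At maturity, profit = |F_mkt − F*| = |1.737 − 1.6991| = $0.038 per pound

$0.038 per pound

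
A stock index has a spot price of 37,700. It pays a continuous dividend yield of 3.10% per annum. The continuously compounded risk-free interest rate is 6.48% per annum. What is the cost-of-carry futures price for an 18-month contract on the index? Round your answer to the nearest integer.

39,661

F = S·e^((r − q)T) = 37700 · e^((0.0648 − 0.0310) × 18/12)
= 37700 · e^0.050700 = 37700 × 1.052007
F = 39,661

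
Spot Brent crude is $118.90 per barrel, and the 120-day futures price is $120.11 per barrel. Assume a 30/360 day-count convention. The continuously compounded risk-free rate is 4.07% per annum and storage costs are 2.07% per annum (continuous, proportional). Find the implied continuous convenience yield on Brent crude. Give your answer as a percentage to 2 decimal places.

F = S·e^((r+u−y)T) ⇒ (r+u−y) = ln(F/S)/T
ln(120.11/118.90) = 0.010125; /T ⇒ 0.030375
y = r + u − ln(F/S)/T = 0.0407 + 0.0207 − 0.030375 = 0.031025
y = 3.10%

3.10%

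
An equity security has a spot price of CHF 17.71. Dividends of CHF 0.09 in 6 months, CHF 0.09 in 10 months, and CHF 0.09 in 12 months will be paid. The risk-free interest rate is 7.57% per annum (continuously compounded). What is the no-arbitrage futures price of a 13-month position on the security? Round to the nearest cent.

PV(dividends) I = 0.09·e^(−0.0757·6/12) + 0.09·e^(−0.0757·10/12) + 0.09·e^(−0.0757·12/12)
I = 0.0867 + 0.0845 + 0.0834 = 0.2546
F = (S − I)·e^(rT) = (17.71 − 0.2546) · e^(0.0757·13/12)
= 17.4554 · e^0.082008 = 17.4554 × 1.085464 = CHF 18.95

CHF 18.95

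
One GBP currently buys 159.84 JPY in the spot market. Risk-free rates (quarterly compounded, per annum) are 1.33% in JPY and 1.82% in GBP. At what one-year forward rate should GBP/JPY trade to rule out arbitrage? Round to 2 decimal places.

By covered interest parity, F = S · (1+r_JPY/4)^(4T) / (1+r_GBP/4)^(4T)
= 159.84 × 1.013366 / 1.018325 = 159.84 × 0.995130
F = 159.06 JPY per GBP

159.06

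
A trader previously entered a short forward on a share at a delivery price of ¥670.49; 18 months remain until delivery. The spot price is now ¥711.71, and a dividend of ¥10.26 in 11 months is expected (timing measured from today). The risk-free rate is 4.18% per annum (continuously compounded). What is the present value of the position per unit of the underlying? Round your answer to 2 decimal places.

-¥72.09

PV(remaining dividends) I = 10.26·e^(−0.0418·11/12) = 9.8743
Current forward F = (S − I)·e^(rT) = (711.71 − 9.8743)·e^(0.0418·18/12) = 701.8357 × 1.064707 = 747.2494
Value (long) = (F − K)·e^(−rT) = (747.2494 − 670.49) × 0.939225 = 72.0943
Short position value = −(long value) = -¥72.09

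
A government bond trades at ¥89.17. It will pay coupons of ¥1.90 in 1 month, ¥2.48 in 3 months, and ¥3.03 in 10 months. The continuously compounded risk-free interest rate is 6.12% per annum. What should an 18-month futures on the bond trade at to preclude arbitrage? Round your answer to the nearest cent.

PV(coupons) I = 1.90·e^(−0.0612·1/12) + 2.48·e^(−0.0612·3/12) + 3.03·e^(−0.0612·10/12)
I = 1.8903 + 2.4423 + 2.8793 = 7.2119
F = (S − I)·e^(rT) = (89.17 − 7.2119) · e^(0.0612·18/12)
= 81.9581 · e^0.091800 = 81.9581 × 1.096146 = ¥89.84

¥89.84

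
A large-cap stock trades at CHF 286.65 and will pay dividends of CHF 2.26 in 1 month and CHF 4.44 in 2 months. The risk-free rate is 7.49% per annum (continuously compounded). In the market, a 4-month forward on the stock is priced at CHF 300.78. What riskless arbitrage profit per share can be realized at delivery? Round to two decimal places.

PV(dividends) I = 2.26·e^(−0.0749·1/12) + 4.44·e^(−0.0749·2/12) = 6.6309
Fair forward F* = (S − I)·e^(rT) = (286.65 − 6.6309)·e^0.024967 = 280.0191 × 1.025281 = 287.0983
Market CHF 300.78 > fair 287.0983: forward overpriced → cash-and-carry (borrow at r, buy the stock and collect the dividends, short the forward).
Profit at T = |F_mkt − F*| = |300.78 − 287.0983| = CHF 13.68 per share

CHF 13.68 per share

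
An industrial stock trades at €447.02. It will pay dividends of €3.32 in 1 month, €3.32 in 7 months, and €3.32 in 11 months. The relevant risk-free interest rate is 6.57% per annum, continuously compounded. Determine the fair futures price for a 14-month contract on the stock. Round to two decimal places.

€472.24

PV(dividends) I = 3.32·e^(−0.0657·1/12) + 3.32·e^(−0.0657·7/12) + 3.32·e^(−0.0657·11/12)
I = 3.3019 + 3.1952 + 3.1260 = 9.6231
F = (S − I)·e^(rT) = (447.02 − 9.6231) · e^(0.0657·14/12)
= 437.3969 · e^0.076650 = 437.3969 × 1.079664 = €472.24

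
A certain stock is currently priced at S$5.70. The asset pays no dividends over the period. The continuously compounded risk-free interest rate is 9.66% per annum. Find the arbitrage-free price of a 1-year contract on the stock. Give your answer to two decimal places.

F = S·e^(rT) = 5.70 · e^(0.0966 × 12/12)
= 5.70 · e^0.096600 = 5.70 × 1.101420
F = S$6.28

S$6.28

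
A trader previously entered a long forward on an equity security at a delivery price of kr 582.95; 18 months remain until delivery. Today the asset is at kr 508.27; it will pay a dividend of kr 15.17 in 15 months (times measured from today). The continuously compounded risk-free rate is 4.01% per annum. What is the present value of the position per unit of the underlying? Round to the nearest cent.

PV(remaining dividends) I = 15.17·e^(−0.0401·15/12) = 14.4283
Current forward F = (S − I)·e^(rT) = (508.27 − 14.4283)·e^(0.0401·18/12) = 493.8417 × 1.061996 = 524.4579
Value (long) = (F − K)·e^(−rT) = (524.4579 − 582.95) × 0.941623 = -55.0775
Value = -kr 55.08

-kr 55.08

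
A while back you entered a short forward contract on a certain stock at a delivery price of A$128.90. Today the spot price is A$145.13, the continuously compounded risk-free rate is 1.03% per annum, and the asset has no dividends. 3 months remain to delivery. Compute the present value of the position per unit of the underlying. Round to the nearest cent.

Current fair forward for the remaining 3 months: F = S·e^(r·T), r = 0.0103
F = 145.13 · e^(0.0103 × 3/12) = 145.13 × 1.002578 = 145.5041
Value of long forward = (F − K)·e^(−rT) = (145.5041 − 128.90) · e^(−0.0103·3/12)
= 16.6041 × 0.997428 = 16.56
Short position value = −(long value) = -A$16.56

-A$16.56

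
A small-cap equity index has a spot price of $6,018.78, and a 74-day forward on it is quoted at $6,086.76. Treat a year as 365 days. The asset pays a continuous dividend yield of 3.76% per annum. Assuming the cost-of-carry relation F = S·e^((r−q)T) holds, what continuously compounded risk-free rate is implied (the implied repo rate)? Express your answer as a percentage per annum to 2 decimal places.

9.30%

From F = S·e^((r−q)T): (r − q) = ln(F/S)/T
ln(6086.76/6018.78) = ln(1.011295) = 0.011232
(r − q) = 0.011232 / (74/365) = 0.055401
r = ln(F/S)/T + q = 0.055401 + 0.0376 = 0.093001
r = 9.30%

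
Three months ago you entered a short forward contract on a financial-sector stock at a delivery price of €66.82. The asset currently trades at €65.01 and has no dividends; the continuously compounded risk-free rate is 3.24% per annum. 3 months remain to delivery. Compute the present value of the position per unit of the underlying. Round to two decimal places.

€1.27

Current fair forward for the remaining 3 months: F = S·e^(r·T), r = 0.0324
F = 65.01 · e^(0.0324 × 3/12) = 65.01 × 1.008133 = 65.5387
Value of long forward = (F − K)·e^(−rT) = (65.5387 − 66.82) · e^(−0.0324·3/12)
= -1.2813 × 0.991933 = -1.27
Short position value = −(long value) = €1.27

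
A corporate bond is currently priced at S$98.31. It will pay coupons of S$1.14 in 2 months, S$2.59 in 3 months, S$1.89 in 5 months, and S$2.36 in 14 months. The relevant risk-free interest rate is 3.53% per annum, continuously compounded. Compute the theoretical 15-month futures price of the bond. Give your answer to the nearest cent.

PV(coupons) I = 1.14·e^(−0.0353·2/12) + 2.59·e^(−0.0353·3/12) + 1.89·e^(−0.0353·5/12) + 2.36·e^(−0.0353·14/12)
I = 1.1333 + 2.5672 + 1.8624 + 2.2648 = 7.8277
F = (S − I)·e^(rT) = (98.31 − 7.8277) · e^(0.0353·15/12)
= 90.4823 · e^0.044125 = 90.4823 × 1.045113 = S$94.56

S$94.56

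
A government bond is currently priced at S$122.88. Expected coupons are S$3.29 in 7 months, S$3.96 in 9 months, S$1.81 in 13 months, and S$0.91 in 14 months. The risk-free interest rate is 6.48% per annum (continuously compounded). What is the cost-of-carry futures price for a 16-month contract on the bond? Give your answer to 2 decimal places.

PV(coupons) I = 3.29·e^(−0.0648·7/12) + 3.96·e^(−0.0648·9/12) + 1.81·e^(−0.0648·13/12) + 0.91·e^(−0.0648·14/12)
I = 3.1680 + 3.7721 + 1.6873 + 0.8437 = 9.4711
F = (S − I)·e^(rT) = (122.88 − 9.4711) · e^(0.0648·16/12)
= 113.4089 · e^0.086400 = 113.4089 × 1.090242 = S$123.64

S$123.64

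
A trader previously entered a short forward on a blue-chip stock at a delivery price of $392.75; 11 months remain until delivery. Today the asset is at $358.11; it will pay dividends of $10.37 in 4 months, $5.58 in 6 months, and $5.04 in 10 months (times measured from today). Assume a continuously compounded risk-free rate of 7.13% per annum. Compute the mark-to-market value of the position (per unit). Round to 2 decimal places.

$30.05

PV(remaining dividends) I = 10.37·e^(−0.0713·4/12) + 5.58·e^(−0.0713·6/12) + 5.04·e^(−0.0713·10/12) = 20.2603
Current forward F = (S − I)·e^(rT) = (358.11 − 20.2603)·e^(0.0713·11/12) = 337.8497 × 1.067541 = 360.6684
Value (long) = (F − K)·e^(−rT) = (360.6684 − 392.75) × 0.936732 = -30.0519
Short position value = −(long value) = $30.05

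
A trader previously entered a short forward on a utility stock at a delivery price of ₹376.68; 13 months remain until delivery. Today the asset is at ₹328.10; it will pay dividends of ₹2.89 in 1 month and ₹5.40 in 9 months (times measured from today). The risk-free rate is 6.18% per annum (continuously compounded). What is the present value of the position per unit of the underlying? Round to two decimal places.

PV(remaining dividends) I = 2.89·e^(−0.0618·1/12) + 5.40·e^(−0.0618·9/12) = 8.0306
Current forward F = (S − I)·e^(rT) = (328.10 − 8.0306)·e^(0.0618·13/12) = 320.0694 × 1.069242 = 342.2316
Value (long) = (F − K)·e^(−rT) = (342.2316 − 376.68) × 0.935242 = -32.2176
Short position value = −(long value) = ₹32.22

₹32.22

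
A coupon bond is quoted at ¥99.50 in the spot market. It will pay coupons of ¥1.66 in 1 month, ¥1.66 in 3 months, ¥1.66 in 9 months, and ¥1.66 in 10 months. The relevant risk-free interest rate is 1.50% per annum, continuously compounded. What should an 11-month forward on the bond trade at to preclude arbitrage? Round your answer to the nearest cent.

¥94.19

PV(coupons) I = 1.66·e^(−0.0150·1/12) + 1.66·e^(−0.0150·3/12) + 1.66·e^(−0.0150·9/12) + 1.66·e^(−0.0150·10/12)
I = 1.6579 + 1.6538 + 1.6414 + 1.6394 = 6.5925
F = (S − I)·e^(rT) = (99.50 − 6.5925) · e^(0.0150·11/12)
= 92.9075 · e^0.013750 = 92.9075 × 1.013845 = ¥94.19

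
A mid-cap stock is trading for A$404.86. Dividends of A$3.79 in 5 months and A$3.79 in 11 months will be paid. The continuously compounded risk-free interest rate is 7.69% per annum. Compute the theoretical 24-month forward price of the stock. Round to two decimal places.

A$463.77

PV(dividends) I = 3.79·e^(−0.0769·5/12) + 3.79·e^(−0.0769·11/12)
I = 3.6705 + 3.5320 = 7.2025
F = (S − I)·e^(rT) = (404.86 − 7.2025) · e^(0.0769·24/12)
= 397.6575 · e^0.153800 = 397.6575 × 1.166258 = A$463.77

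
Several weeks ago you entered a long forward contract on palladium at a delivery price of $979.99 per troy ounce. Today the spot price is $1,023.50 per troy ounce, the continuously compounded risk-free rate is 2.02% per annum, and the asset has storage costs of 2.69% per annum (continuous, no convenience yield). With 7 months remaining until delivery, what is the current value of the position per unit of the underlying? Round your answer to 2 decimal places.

Current fair forward for the remaining 7 months: F = S·e^((r + u)·T), (r + u) = 0.0202 + 0.0269 = 0.0471
F = 1023.50 · e^(0.0471 × 7/12) = 1023.50 × 1.02785592 = 1052.0105
Value of long forward = (F − K)·e^(−rT) = (1052.0105 − 979.99) · e^(−0.0202·7/12)
= 72.0205 × 0.98828582 = 71.18

$71.18 per troy ounce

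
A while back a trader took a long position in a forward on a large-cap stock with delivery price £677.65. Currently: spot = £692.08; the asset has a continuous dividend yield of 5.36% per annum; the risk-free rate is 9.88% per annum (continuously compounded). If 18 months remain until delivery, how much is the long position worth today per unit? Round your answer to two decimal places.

Current fair forward for the remaining 18 months: F = S·e^((r − q)·T), (r − q) = 0.0988 − 0.0536 = 0.0452
F = 692.08 · e^(0.0452 × 18/12) = 692.08 × 1.070151 = 740.6301
Value of long forward = (F − K)·e^(−rT) = (740.6301 − 677.65) · e^(−0.0988·18/12)
= 62.9801 × 0.862259 = 54.31

£54.31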